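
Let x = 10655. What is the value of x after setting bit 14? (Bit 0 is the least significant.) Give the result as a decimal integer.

x = 010100110011111
bit 14 is currently 0; set it via x | (1 << 14) = x | 16384
→ 110100110011111 = 27039

27039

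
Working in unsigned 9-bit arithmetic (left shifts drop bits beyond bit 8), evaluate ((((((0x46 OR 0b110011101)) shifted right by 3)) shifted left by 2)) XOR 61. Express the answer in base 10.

0x46 = 001000110
0b110011101 = 110011101
→ OR → 111011111 = 479
→ shifted right by 3 → 000111011 = 59
→ shifted left by 2 (mod 2^9) → 011101100 = 236
61 = 000111101
→ XOR → 011010001 = 209

209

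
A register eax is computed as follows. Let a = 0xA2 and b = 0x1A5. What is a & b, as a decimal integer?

160

0xA2 = 010100010
0x1A5 = 110100101
AND → 010100000 = 160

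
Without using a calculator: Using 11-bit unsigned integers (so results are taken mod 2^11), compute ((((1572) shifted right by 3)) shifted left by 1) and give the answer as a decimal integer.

392

1572 = 11000100100
→ shifted right by 3 → 00011000100 = 196
→ shifted left by 1 (mod 2^11) → 00110001000 = 392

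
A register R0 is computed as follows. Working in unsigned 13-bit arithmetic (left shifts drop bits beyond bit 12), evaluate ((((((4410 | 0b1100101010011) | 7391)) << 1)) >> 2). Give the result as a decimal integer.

4410 = 1000100111010
0b1100101010011 = 1100101010011
→ | → 1100101111011 = 6523
7391 = 1110011011111
→ | → 1110111111111 = 7679
→ << 1 (mod 2^13) → 1101111111110 = 7166
→ >> 2 → 0011011111111 = 1791

1791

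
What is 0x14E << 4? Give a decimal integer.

0x14E = 0000101001110
shift left by 4 → 1010011100000 = 5344
(equivalently, 334 × 2^4 = 334 × 16)

5344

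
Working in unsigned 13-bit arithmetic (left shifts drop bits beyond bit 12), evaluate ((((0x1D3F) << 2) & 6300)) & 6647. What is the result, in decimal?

4244

0x1D3F = 1110100111111
→ << 2 (mod 2^13) → 1010011111100 = 5372
6300 = 1100010011100
→ & → 1000010011100 = 4252
6647 = 1100111110111
→ & → 1000010010100 = 4244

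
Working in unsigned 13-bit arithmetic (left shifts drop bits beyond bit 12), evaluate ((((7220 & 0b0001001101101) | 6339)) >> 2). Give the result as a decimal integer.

7220 = 1110000110100
0b0001001101101 = 0001001101101
→ & → 0000000100100 = 36
6339 = 1100011000011
→ | → 1100011100111 = 6375
→ >> 2 → 0011000111001 = 1593

1593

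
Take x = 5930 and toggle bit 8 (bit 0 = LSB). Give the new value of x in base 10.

5674

x = 01011100101010
bit 8 is currently 1; toggle it via x ^ (1 << 8) = x ^ 256
→ 01011000101010 = 5674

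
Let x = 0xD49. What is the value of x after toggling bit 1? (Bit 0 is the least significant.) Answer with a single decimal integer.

3403

x = 110101001001
bit 1 is currently 0; toggle it via x ^ (1 << 1) = x ^ 2
→ 110101001011 = 3403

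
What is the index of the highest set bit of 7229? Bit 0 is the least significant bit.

7229 = 1110000111101
The topmost 1 is at position 12 (since 2^12 = 4096 ≤ 7229 < 8192).

12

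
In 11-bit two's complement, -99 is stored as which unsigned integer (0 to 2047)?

1949

99 in 11 bits: 00001100011
Invert: 11110011100
Add 1:  11110011101 = 1949
(Check: 2^11 - 99 = 2048 - 99 = 1949.)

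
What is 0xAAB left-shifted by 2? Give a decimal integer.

0xAAB = 00101010101011
shift left by 2 → 10101010101100 = 10924
(equivalently, 2731 × 2^2 = 2731 × 4)

10924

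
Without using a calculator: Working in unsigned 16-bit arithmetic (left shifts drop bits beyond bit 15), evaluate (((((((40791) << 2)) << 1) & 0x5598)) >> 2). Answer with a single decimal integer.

5158

40791 = 1001111101010111
→ << 2 (mod 2^16) → 0111110101011100 = 32092
→ << 1 (mod 2^16) → 1111101010111000 = 64184
0x5598 = 0101010110011000
→ & → 0101000010011000 = 20632
→ >> 2 → 0001010000100110 = 5158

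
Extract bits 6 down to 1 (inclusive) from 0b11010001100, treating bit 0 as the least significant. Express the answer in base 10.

6

v = 11010001100
Shift right by 1: 1101000110
Mask low 6 bits: 000110 = 6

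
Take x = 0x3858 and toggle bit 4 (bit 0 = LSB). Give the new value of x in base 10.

14408

x = 11100001011000
bit 4 is currently 1; toggle it via x ^ (1 << 4) = x ^ 16
→ 11100001001000 = 14408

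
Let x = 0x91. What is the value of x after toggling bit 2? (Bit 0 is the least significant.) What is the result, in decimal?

149

x = 010010001
bit 2 is currently 0; toggle it via x ^ (1 << 2) = x ^ 4
→ 010010101 = 149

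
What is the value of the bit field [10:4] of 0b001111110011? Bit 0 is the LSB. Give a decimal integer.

v = 001111110011
Shift right by 4: 00111111
Mask low 7 bits: 0111111 = 63

63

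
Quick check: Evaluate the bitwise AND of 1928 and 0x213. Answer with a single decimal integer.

512

1928 = 11110001000
0x213 = 01000010011
AND → 01000000000 = 512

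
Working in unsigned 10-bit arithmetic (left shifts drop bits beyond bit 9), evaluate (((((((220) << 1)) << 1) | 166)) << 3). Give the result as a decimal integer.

944

220 = 0011011100
→ << 1 (mod 2^10) → 0110111000 = 440
→ << 1 (mod 2^10) → 1101110000 = 880
166 = 0010100110
→ | → 1111110110 = 1014
→ << 3 (mod 2^10) → 1110110000 = 944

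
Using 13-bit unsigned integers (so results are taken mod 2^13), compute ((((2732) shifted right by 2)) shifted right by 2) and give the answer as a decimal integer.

170

2732 = 0101010101100
→ shifted right by 2 → 0001010101011 = 683
→ shifted right by 2 → 0000010101010 = 170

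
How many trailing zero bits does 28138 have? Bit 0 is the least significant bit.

28138 = 110110111101010
Trailing zeros: 1, so the lowest set bit is bit 1 (value 2).

1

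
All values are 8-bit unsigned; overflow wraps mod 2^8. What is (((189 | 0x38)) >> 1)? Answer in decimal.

94

189 = 10111101
0x38 = 00111000
→ | → 10111101 = 189
→ >> 1 → 01011110 = 94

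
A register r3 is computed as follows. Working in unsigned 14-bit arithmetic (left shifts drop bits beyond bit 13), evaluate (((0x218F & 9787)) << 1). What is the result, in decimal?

0x218F = 10000110001111
9787 = 10011000111011
→ & → 10000000001011 = 8203
→ << 1 (mod 2^14) → 00000000010110 = 22

22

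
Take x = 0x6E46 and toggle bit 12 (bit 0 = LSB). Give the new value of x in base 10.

32326

x = 110111001000110
bit 12 is currently 0; toggle it via x ^ (1 << 12) = x ^ 4096
→ 111111001000110 = 32326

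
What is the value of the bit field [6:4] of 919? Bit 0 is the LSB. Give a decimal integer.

1

v = 001110010111
Shift right by 4: 00111001
Mask low 3 bits: 001 = 1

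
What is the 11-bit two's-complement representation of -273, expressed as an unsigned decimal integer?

1775

273 in 11 bits: 00100010001
Invert: 11011101110
Add 1:  11011101111 = 1775
(Check: 2^11 - 273 = 2048 - 273 = 1775.)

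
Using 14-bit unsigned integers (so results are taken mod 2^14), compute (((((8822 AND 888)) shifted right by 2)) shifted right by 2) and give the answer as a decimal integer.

39

8822 = 10001001110110
888 = 00001101111000
→ AND → 00001001110000 = 624
→ shifted right by 2 → 00000010011100 = 156
→ shifted right by 2 → 00000000100111 = 39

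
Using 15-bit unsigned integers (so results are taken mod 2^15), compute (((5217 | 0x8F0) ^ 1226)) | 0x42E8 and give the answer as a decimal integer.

5217 = 001010001100001
0x8F0 = 000100011110000
→ | → 001110011110001 = 7409
1226 = 000010011001010
→ ^ → 001100000111011 = 6203
0x42E8 = 100001011101000
→ | → 101101011111011 = 23291

23291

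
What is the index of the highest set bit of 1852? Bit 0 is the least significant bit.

1852 = 11100111100
The topmost 1 is at position 10 (since 2^10 = 1024 ≤ 1852 < 2048).

10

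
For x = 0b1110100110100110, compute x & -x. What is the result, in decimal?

2

x = 1110100110100110 = 59814
-x (two's complement) = …0001011001011010
AND   = 0000000000000010 = 2
(x & -x isolates the lowest set bit of x.)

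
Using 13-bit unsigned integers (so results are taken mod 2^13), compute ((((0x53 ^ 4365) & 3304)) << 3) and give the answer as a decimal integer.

576

0x53 = 0000001010011
4365 = 1000100001101
→ ^ → 1000101011110 = 4446
3304 = 0110011101000
→ & → 0000001001000 = 72
→ << 3 (mod 2^13) → 0001001000000 = 576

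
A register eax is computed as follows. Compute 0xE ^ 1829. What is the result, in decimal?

1835

0xE = 00000001110
1829 = 11100100101
XOR → 11100101011 = 1835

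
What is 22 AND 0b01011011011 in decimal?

22 = 0000010110
b = 1011011011
AND → 0000010010 = 18

18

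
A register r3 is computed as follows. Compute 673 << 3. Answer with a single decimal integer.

5384

673 = 0001010100001
shift left by 3 → 1010100001000 = 5384
(equivalently, 673 × 2^3 = 673 × 8)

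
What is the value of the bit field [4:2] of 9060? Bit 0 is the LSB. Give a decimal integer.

v = 10001101100100
Shift right by 2: 100011011001
Mask low 3 bits: 001 = 1

1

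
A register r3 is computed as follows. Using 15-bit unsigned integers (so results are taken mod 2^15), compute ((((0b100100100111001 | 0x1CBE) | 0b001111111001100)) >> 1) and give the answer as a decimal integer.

12287

0b100100100111001 = 100100100111001
0x1CBE = 001110010111110
→ | → 101110110111111 = 23999
0b001111111001100 = 001111111001100
→ | → 101111111111111 = 24575
→ >> 1 → 010111111111111 = 12287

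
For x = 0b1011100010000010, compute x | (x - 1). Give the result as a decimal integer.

47235

x = 1011100010000010 = 47234
x - 1 = 1011100010000001
OR    = 1011100010000011 = 47235
(x | (x - 1) sets all bits below the lowest set bit.)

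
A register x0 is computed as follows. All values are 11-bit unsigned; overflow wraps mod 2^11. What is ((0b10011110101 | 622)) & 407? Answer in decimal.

0b10011110101 = 10011110101
622 = 01001101110
→ | → 11011111111 = 1791
407 = 00110010111
→ & → 00010010111 = 151

151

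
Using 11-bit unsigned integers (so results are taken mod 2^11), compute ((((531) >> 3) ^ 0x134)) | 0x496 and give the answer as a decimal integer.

531 = 01000010011
→ >> 3 → 00001000010 = 66
0x134 = 00100110100
→ ^ → 00101110110 = 374
0x496 = 10010010110
→ | → 10111110110 = 1526

1526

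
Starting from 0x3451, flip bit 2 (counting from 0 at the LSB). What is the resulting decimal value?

x = 0011010001010001
bit 2 is currently 0; toggle it via x ^ (1 << 2) = x ^ 4
→ 0011010001010101 = 13397

13397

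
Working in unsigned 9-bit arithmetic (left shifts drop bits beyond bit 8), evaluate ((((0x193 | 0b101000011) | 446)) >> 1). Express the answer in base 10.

0x193 = 110010011
0b101000011 = 101000011
→ | → 111010011 = 467
446 = 110111110
→ | → 111111111 = 511
→ >> 1 → 011111111 = 255

255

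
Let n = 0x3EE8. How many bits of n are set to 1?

0x3EE8 = 11111011101000
Count the 1s: 1 + 1 + 1 + 1 + 1 + 1 + 1 + 1 + 1 = 9

9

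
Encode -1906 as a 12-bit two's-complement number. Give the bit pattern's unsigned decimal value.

2190

1906 in 12 bits: 011101110010
Invert: 100010001101
Add 1:  100010001110 = 2190
(Check: 2^12 - 1906 = 4096 - 1906 = 2190.)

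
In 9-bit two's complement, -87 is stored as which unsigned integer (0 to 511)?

87 in 9 bits: 001010111
Invert: 110101000
Add 1:  110101001 = 425
(Check: 2^9 - 87 = 512 - 87 = 425.)

425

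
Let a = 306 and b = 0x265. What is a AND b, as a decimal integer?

32

306 = 0100110010
0x265 = 1001100101
AND → 0000100000 = 32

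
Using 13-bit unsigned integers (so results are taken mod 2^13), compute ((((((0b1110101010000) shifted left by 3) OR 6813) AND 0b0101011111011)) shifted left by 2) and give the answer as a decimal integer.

0b1110101010000 = 1110101010000
→ shifted left by 3 (mod 2^13) → 0101010000000 = 2688
6813 = 1101010011101
→ OR → 1101010011101 = 6813
0b0101011111011 = 0101011111011
→ AND → 0101010011001 = 2713
→ shifted left by 2 (mod 2^13) → 0101001100100 = 2660

2660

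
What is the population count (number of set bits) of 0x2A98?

0x2A98 = 10101010011000
Count the 1s: 1 + 1 + 1 + 1 + 1 + 1 = 6

6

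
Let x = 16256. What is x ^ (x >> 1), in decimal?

8256

x = 11111110000000 = 16256
x>>1 = 01111111000000
XOR  = 10000001000000 = 8256
(x ^ (x >> 1) gives the standard binary-reflected Gray code of x.)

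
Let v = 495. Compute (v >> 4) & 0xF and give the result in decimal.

14

v = 00111101111
Shift right by 4: 0011110
Mask low 4 bits: 1110 = 14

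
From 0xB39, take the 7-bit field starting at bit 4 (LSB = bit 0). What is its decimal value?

51

v = 101100111001
Shift right by 4: 10110011
Mask low 7 bits: 0110011 = 51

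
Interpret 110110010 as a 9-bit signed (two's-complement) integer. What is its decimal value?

pattern = 110110010 (MSB is 1 ⇒ negative)
Invert: 001001101, add 1 → 001001110 = 78, so the value is -78.
(Equivalently: 434 - 2^9 = 434 - 512 = -78.)

-78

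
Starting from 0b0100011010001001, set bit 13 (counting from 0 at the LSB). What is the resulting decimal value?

x = 0100011010001001
bit 13 is currently 0; set it via x | (1 << 13) = x | 8192
→ 0110011010001001 = 26249

26249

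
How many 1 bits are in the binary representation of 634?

6

634 = 1001111010
Count the 1s: 1 + 1 + 1 + 1 + 1 + 1 = 6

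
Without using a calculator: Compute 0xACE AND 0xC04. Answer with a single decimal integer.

2052

0xACE = 101011001110
0xC04 = 110000000100
AND → 100000000100 = 2052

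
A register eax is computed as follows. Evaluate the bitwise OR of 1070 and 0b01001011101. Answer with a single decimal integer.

1070 = 10000101110
b = 01001011101
 OR → 11001111111 = 1663

1663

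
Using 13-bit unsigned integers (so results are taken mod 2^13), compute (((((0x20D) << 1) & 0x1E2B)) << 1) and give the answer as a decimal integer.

0x20D = 0001000001101
→ << 1 (mod 2^13) → 0010000011010 = 1050
0x1E2B = 1111000101011
→ & → 0010000001010 = 1034
→ << 1 (mod 2^13) → 0100000010100 = 2068

2068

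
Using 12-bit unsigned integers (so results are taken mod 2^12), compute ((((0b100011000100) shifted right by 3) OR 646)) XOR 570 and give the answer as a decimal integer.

420

0b100011000100 = 100011000100
→ shifted right by 3 → 000100011000 = 280
646 = 001010000110
→ OR → 001110011110 = 926
570 = 001000111010
→ XOR → 000110100100 = 420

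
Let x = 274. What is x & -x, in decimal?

2

x = 100010010 = 274
-x (two's complement) = …011101110
AND   = 000000010 = 2
(x & -x isolates the lowest set bit of x.)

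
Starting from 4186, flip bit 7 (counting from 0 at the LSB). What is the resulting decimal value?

x = 01000001011010
bit 7 is currently 0; toggle it via x ^ (1 << 7) = x ^ 128
→ 01000011011010 = 4314

4314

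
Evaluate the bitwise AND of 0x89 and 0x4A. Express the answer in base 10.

8

0x89 = 10001001
0x4A = 01001010
AND → 00001000 = 8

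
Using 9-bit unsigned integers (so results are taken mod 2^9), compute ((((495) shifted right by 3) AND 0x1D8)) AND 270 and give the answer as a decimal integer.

495 = 111101111
→ shifted right by 3 → 000111101 = 61
0x1D8 = 111011000
→ AND → 000011000 = 24
270 = 100001110
→ AND → 000001000 = 8

8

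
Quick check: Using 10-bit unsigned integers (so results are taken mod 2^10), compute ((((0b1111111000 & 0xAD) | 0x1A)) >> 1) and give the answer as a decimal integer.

0b1111111000 = 1111111000
0xAD = 0010101101
→ & → 0010101000 = 168
0x1A = 0000011010
→ | → 0010111010 = 186
→ >> 1 → 0001011101 = 93

93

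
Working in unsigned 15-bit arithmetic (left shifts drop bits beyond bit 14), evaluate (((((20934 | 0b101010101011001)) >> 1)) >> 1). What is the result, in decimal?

5495

20934 = 101000111000110
0b101010101011001 = 101010101011001
→ | → 101010111011111 = 21983
→ >> 1 → 010101011101111 = 10991
→ >> 1 → 001010101110111 = 5495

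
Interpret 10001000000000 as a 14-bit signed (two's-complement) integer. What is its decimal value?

pattern = 10001000000000 (MSB is 1 ⇒ negative)
Invert: 01110111111111, add 1 → 01111000000000 = 7680, so the value is -7680.
(Equivalently: 8704 - 2^14 = 8704 - 16384 = -7680.)

-7680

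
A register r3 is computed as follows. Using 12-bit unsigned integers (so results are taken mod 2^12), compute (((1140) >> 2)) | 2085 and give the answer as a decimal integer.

2365

1140 = 010001110100
→ >> 2 → 000100011101 = 285
2085 = 100000100101
→ | → 100100111101 = 2365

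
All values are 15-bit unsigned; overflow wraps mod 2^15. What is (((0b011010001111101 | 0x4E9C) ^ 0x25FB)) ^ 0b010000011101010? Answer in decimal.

0b011010001111101 = 011010001111101
0x4E9C = 100111010011100
→ | → 111111011111101 = 32509
0x25FB = 010010111111011
→ ^ → 101101100000110 = 23302
0b010000011101010 = 010000011101010
→ ^ → 111101111101100 = 31724

31724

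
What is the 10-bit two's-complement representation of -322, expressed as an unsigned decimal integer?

702

322 in 10 bits: 0101000010
Invert: 1010111101
Add 1:  1010111110 = 702
(Check: 2^10 - 322 = 1024 - 322 = 702.)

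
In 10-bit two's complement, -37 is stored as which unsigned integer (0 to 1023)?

987

37 in 10 bits: 0000100101
Invert: 1111011010
Add 1:  1111011011 = 987
(Check: 2^10 - 37 = 1024 - 37 = 987.)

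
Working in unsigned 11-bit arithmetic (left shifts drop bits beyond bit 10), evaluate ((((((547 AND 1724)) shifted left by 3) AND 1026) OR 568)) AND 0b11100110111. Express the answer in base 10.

560

547 = 01000100011
1724 = 11010111100
→ AND → 01000100000 = 544
→ shifted left by 3 (mod 2^11) → 00100000000 = 256
1026 = 10000000010
→ AND → 00000000000 = 0
568 = 01000111000
→ OR → 01000111000 = 568
0b11100110111 = 11100110111
→ AND → 01000110000 = 560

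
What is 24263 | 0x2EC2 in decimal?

32455

24263 = 101111011000111
0x2EC2 = 010111011000010
 OR → 111111011000111 = 32455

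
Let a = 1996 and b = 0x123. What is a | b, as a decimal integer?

1996 = 11111001100
0x123 = 00100100011
 OR → 11111101111 = 2031

2031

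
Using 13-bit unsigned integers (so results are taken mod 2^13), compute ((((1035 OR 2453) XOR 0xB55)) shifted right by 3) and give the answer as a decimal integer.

1035 = 0010000001011
2453 = 0100110010101
→ OR → 0110110011111 = 3487
0xB55 = 0101101010101
→ XOR → 0011011001010 = 1738
→ shifted right by 3 → 0000011011001 = 217

217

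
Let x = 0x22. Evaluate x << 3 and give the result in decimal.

272

0x22 = 000100010
shift left by 3 → 100010000 = 272
(equivalently, 34 × 2^3 = 34 × 8)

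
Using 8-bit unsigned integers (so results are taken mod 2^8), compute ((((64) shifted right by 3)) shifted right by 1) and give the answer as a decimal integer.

64 = 01000000
→ shifted right by 3 → 00001000 = 8
→ shifted right by 1 → 00000100 = 4

4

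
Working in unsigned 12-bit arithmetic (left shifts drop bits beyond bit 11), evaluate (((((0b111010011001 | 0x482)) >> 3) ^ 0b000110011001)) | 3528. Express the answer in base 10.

3530

0b111010011001 = 111010011001
0x482 = 010010000010
→ | → 111010011011 = 3739
→ >> 3 → 000111010011 = 467
0b000110011001 = 000110011001
→ ^ → 000001001010 = 74
3528 = 110111001000
→ | → 110111001010 = 3530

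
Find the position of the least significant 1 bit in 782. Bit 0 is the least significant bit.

1

782 = 1100001110
Trailing zeros: 1, so the lowest set bit is bit 1 (value 2).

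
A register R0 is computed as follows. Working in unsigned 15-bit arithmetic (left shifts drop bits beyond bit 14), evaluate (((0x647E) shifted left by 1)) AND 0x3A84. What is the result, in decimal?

0x647E = 110010001111110
→ shifted left by 1 (mod 2^15) → 100100011111100 = 18684
0x3A84 = 011101010000100
→ AND → 000100010000100 = 2180

2180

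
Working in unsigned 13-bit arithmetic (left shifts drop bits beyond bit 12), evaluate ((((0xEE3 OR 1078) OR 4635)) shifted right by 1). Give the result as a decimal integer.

0xEE3 = 0111011100011
1078 = 0010000110110
→ OR → 0111011110111 = 3831
4635 = 1001000011011
→ OR → 1111011111111 = 7935
→ shifted right by 1 → 0111101111111 = 3967

3967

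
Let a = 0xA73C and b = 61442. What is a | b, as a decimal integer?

0xA73C = 1010011100111100
61442 = 1111000000000010
 OR → 1111011100111110 = 63294

63294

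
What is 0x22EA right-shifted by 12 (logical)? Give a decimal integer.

0x22EA = 10001011101010
shift right by 12 → 00000000000010 = 2
(equivalently, floor(8938 / 4096))

2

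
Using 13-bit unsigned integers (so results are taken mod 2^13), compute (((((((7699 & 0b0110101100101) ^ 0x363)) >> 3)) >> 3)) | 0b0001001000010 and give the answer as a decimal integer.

639

7699 = 1111000010011
0b0110101100101 = 0110101100101
→ & → 0110000000001 = 3073
0x363 = 0001101100011
→ ^ → 0111101100010 = 3938
→ >> 3 → 0000111101100 = 492
→ >> 3 → 0000000111101 = 61
0b0001001000010 = 0001001000010
→ | → 0001001111111 = 639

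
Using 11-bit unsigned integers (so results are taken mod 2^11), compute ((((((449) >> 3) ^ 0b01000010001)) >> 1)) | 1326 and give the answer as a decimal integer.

1342

449 = 00111000001
→ >> 3 → 00000111000 = 56
0b01000010001 = 01000010001
→ ^ → 01000101001 = 553
→ >> 1 → 00100010100 = 276
1326 = 10100101110
→ | → 10100111110 = 1342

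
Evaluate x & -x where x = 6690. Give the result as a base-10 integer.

x = 1101000100010 = 6690
-x (two's complement) = …0010111011110
AND   = 0000000000010 = 2
(x & -x isolates the lowest set bit of x.)

2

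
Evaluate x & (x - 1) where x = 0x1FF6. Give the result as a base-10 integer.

x = 1111111110110 = 8182
x - 1 = 1111111110101
AND   = 1111111110100 = 8180
(x & (x - 1) clears the lowest set bit of x.)

8180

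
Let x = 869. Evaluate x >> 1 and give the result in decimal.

869 = 1101100101
shift right by 1 → 0110110010 = 434
(equivalently, floor(869 / 2))

434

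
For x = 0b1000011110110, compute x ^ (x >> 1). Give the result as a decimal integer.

x = 1000011110110 = 4342
x>>1 = 0100001111011
XOR  = 1100010001101 = 6285
(x ^ (x >> 1) gives the standard binary-reflected Gray code of x.)

6285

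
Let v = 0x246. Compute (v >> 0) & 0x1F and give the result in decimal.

v = 1001000110
Shift right by 0: 1001000110
Mask low 5 bits: 00110 = 6

6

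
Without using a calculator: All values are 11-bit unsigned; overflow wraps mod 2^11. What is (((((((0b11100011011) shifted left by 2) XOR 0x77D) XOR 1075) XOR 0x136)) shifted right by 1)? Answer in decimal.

0b11100011011 = 11100011011
→ shifted left by 2 (mod 2^11) → 10001101100 = 1132
0x77D = 11101111101
→ XOR → 01100010001 = 785
1075 = 10000110011
→ XOR → 11100100010 = 1826
0x136 = 00100110110
→ XOR → 11000010100 = 1556
→ shifted right by 1 → 01100001010 = 778

778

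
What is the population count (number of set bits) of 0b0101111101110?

9

n = 101111101110
Count the 1s: 1 + 1 + 1 + 1 + 1 + 1 + 1 + 1 + 1 = 9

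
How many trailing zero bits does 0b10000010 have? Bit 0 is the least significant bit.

0b10000010 = 10000010
Trailing zeros: 1, so the lowest set bit is bit 1 (value 2).

1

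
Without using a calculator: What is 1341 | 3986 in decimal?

1341 = 010100111101
3986 = 111110010010
 OR → 111110111111 = 4031

4031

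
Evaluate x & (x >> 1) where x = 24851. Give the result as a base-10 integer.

x = 110000100010011 = 24851
x>>1 = 011000010001001
AND  = 010000000000001 = 8193
(x & (x >> 1) has a 1 wherever x has two consecutive 1 bits.)

8193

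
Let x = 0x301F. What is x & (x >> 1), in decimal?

4111

x = 11000000011111 = 12319
x>>1 = 01100000001111
AND  = 01000000001111 = 4111
(x & (x >> 1) has a 1 wherever x has two consecutive 1 bits.)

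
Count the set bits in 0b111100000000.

n = 111100000000
Count the 1s: 1 + 1 + 1 + 1 = 4

4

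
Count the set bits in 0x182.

0x182 = 110000010
Count the 1s: 1 + 1 + 1 = 3

3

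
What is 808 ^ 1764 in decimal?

1484

808 = 01100101000
1764 = 11011100100
XOR → 10111001100 = 1484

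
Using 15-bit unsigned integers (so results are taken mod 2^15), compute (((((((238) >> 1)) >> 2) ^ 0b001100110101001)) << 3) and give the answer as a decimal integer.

238 = 000000011101110
→ >> 1 → 000000001110111 = 119
→ >> 2 → 000000000011101 = 29
0b001100110101001 = 001100110101001
→ ^ → 001100110110100 = 6580
→ << 3 (mod 2^15) → 100110110100000 = 19872

19872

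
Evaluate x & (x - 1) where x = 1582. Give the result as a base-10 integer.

x = 11000101110 = 1582
x - 1 = 11000101101
AND   = 11000101100 = 1580
(x & (x - 1) clears the lowest set bit of x.)

1580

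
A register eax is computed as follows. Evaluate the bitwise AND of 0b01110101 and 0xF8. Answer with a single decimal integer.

a = 01110101
0xF8 = 11111000
AND → 01110000 = 112

112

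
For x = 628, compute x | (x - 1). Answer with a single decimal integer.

631

x = 1001110100 = 628
x - 1 = 1001110011
OR    = 1001110111 = 631
(x | (x - 1) sets all bits below the lowest set bit.)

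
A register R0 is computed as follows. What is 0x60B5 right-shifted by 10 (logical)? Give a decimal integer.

24

0x60B5 = 110000010110101
shift right by 10 → 000000000011000 = 24
(equivalently, floor(24757 / 1024))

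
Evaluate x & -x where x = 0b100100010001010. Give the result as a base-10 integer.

x = 100100010001010 = 18570
-x (two's complement) = …011011101110110
AND   = 000000000000010 = 2
(x & -x isolates the lowest set bit of x.)

2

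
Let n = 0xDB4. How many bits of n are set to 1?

7

0xDB4 = 110110110100
Count the 1s: 1 + 1 + 1 + 1 + 1 + 1 + 1 = 7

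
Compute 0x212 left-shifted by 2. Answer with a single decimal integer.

2120

0x212 = 001000010010
shift left by 2 → 100001001000 = 2120
(equivalently, 530 × 2^2 = 530 × 4)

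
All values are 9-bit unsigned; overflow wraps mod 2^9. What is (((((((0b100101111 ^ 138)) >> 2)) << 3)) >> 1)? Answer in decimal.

0b100101111 = 100101111
138 = 010001010
→ ^ → 110100101 = 421
→ >> 2 → 001101001 = 105
→ << 3 (mod 2^9) → 101001000 = 328
→ >> 1 → 010100100 = 164

164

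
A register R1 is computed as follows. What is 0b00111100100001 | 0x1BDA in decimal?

a = 0111100100001
0x1BDA = 1101111011010
 OR → 1111111111011 = 8187

8187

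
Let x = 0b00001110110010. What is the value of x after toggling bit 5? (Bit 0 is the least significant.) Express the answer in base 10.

914

x = 00001110110010
bit 5 is currently 1; toggle it via x ^ (1 << 5) = x ^ 32
→ 00001110010010 = 914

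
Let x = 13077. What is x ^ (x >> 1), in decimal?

x = 11001100010101 = 13077
x>>1 = 01100110001010
XOR  = 10101010011111 = 10911
(x ^ (x >> 1) gives the standard binary-reflected Gray code of x.)

10911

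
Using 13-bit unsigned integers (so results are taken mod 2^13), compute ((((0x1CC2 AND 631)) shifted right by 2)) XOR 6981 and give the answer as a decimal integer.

6997

0x1CC2 = 1110011000010
631 = 0001001110111
→ AND → 0000001000010 = 66
→ shifted right by 2 → 0000000010000 = 16
6981 = 1101101000101
→ XOR → 1101101010101 = 6997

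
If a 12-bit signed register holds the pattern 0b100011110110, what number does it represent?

-1802

pattern = 100011110110 (MSB is 1 ⇒ negative)
Invert: 011100001001, add 1 → 011100001010 = 1802, so the value is -1802.
(Equivalently: 2294 - 2^12 = 2294 - 4096 = -1802.)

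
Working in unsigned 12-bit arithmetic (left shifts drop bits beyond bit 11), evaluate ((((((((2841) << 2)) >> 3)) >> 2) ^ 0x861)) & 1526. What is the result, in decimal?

2

2841 = 101100011001
→ << 2 (mod 2^12) → 110001100100 = 3172
→ >> 3 → 000110001100 = 396
→ >> 2 → 000001100011 = 99
0x861 = 100001100001
→ ^ → 100000000010 = 2050
1526 = 010111110110
→ & → 000000000010 = 2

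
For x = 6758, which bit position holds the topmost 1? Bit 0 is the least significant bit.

12

6758 = 1101001100110
The topmost 1 is at position 12 (since 2^12 = 4096 ≤ 6758 < 8192).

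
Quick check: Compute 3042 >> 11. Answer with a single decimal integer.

1

3042 = 101111100010
shift right by 11 → 000000000001 = 1
(equivalently, floor(3042 / 2048))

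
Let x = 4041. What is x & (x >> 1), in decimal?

x = 111111001001 = 4041
x>>1 = 011111100100
AND  = 011111000000 = 1984
(x & (x >> 1) has a 1 wherever x has two consecutive 1 bits.)

1984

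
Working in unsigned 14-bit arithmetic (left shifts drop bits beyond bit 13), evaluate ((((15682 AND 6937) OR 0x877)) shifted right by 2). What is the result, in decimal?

1629

15682 = 11110101000010
6937 = 01101100011001
→ AND → 01100100000000 = 6400
0x877 = 00100001110111
→ OR → 01100101110111 = 6519
→ shifted right by 2 → 00011001011101 = 1629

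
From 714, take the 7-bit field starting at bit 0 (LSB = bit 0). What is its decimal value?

v = 1011001010
Shift right by 0: 1011001010
Mask low 7 bits: 1001010 = 74

74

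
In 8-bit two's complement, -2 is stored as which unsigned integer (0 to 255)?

254

2 in 8 bits: 00000010
Invert: 11111101
Add 1:  11111110 = 254
(Check: 2^8 - 2 = 256 - 2 = 254.)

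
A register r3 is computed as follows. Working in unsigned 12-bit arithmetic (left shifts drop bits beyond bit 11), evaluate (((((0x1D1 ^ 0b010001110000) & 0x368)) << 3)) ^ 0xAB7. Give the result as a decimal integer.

0x1D1 = 000111010001
0b010001110000 = 010001110000
→ ^ → 010110100001 = 1441
0x368 = 001101101000
→ & → 000100100000 = 288
→ << 3 (mod 2^12) → 100100000000 = 2304
0xAB7 = 101010110111
→ ^ → 001110110111 = 951

951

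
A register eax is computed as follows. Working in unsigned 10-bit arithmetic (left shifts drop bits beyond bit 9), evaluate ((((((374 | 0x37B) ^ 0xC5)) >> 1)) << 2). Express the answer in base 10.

374 = 0101110110
0x37B = 1101111011
→ | → 1101111111 = 895
0xC5 = 0011000101
→ ^ → 1110111010 = 954
→ >> 1 → 0111011101 = 477
→ << 2 (mod 2^10) → 1101110100 = 884

884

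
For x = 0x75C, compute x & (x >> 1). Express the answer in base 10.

x = 11101011100 = 1884
x>>1 = 01110101110
AND  = 01100001100 = 780
(x & (x >> 1) has a 1 wherever x has two consecutive 1 bits.)

780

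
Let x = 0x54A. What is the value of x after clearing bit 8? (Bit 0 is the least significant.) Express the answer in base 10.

x = 10101001010
bit 8 is currently 1; clear it via x & ~(1 << 8) = x & ~256
→ 10001001010 = 1098

1098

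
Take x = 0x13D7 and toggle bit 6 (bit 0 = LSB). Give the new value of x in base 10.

x = 1001111010111
bit 6 is currently 1; toggle it via x ^ (1 << 6) = x ^ 64
→ 1001110010111 = 5015

5015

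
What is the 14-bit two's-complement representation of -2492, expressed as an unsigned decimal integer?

2492 in 14 bits: 00100110111100
Invert: 11011001000011
Add 1:  11011001000100 = 13892
(Check: 2^14 - 2492 = 16384 - 2492 = 13892.)

13892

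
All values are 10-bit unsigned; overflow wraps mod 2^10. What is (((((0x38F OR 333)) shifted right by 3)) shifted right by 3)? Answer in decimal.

0x38F = 1110001111
333 = 0101001101
→ OR → 1111001111 = 975
→ shifted right by 3 → 0001111001 = 121
→ shifted right by 3 → 0000001111 = 15

15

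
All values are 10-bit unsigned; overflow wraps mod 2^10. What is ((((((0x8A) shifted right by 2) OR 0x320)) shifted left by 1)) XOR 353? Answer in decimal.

0x8A = 0010001010
→ shifted right by 2 → 0000100010 = 34
0x320 = 1100100000
→ OR → 1100100010 = 802
→ shifted left by 1 (mod 2^10) → 1001000100 = 580
353 = 0101100001
→ XOR → 1100100101 = 805

805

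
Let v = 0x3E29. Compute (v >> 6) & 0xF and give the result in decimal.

8

v = 011111000101001
Shift right by 6: 011111000
Mask low 4 bits: 1000 = 8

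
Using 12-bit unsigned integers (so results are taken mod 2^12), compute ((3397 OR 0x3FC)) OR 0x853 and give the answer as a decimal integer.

4095

3397 = 110101000101
0x3FC = 001111111100
→ OR → 111111111101 = 4093
0x853 = 100001010011
→ OR → 111111111111 = 4095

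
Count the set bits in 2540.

7

2540 = 100111101100
Count the 1s: 1 + 1 + 1 + 1 + 1 + 1 + 1 = 7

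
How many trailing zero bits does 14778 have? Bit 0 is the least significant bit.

14778 = 11100110111010
Trailing zeros: 1, so the lowest set bit is bit 1 (value 2).

1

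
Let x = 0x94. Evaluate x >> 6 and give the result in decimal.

2

0x94 = 10010100
shift right by 6 → 00000010 = 2
(equivalently, floor(148 / 64))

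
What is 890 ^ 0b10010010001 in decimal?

2027

890 = 01101111010
b = 10010010001
XOR → 11111101011 = 2027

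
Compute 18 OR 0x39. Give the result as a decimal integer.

59

18 = 010010
0x39 = 111001
 OR → 111011 = 59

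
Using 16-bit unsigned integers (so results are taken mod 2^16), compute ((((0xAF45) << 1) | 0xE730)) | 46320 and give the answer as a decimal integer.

0xAF45 = 1010111101000101
→ << 1 (mod 2^16) → 0101111010001010 = 24202
0xE730 = 1110011100110000
→ | → 1111111110111010 = 65466
46320 = 1011010011110000
→ | → 1111111111111010 = 65530

65530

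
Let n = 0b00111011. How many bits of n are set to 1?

5

n = 111011
Count the 1s: 1 + 1 + 1 + 1 + 1 = 5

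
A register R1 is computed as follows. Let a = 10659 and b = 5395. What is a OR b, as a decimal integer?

10659 = 10100110100011
5395 = 01010100010011
 OR → 11110110110011 = 15795

15795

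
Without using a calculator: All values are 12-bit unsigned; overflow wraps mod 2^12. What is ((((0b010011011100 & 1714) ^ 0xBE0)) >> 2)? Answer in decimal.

0b010011011100 = 010011011100
1714 = 011010110010
→ & → 010010010000 = 1168
0xBE0 = 101111100000
→ ^ → 111101110000 = 3952
→ >> 2 → 001111011100 = 988

988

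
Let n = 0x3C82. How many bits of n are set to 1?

0x3C82 = 11110010000010
Count the 1s: 1 + 1 + 1 + 1 + 1 + 1 = 6

6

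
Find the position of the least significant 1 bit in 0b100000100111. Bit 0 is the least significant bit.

0

0b100000100111 = 100000100111
Trailing zeros: 0, so the lowest set bit is bit 0 (value 1).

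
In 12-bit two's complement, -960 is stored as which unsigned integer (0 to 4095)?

960 in 12 bits: 001111000000
Invert: 110000111111
Add 1:  110001000000 = 3136
(Check: 2^12 - 960 = 4096 - 960 = 3136.)

3136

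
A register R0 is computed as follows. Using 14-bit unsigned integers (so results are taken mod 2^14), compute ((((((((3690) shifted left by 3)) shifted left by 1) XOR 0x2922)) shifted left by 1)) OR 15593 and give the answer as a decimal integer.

16365

3690 = 00111001101010
→ shifted left by 3 (mod 2^14) → 11001101010000 = 13136
→ shifted left by 1 (mod 2^14) → 10011010100000 = 9888
0x2922 = 10100100100010
→ XOR → 00111110000010 = 3970
→ shifted left by 1 (mod 2^14) → 01111100000100 = 7940
15593 = 11110011101001
→ OR → 11111111101101 = 16365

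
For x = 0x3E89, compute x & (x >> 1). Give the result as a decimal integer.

7680

x = 11111010001001 = 16009
x>>1 = 01111101000100
AND  = 01111000000000 = 7680
(x & (x >> 1) has a 1 wherever x has two consecutive 1 bits.)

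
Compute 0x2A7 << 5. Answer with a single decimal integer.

0x2A7 = 000001010100111
shift left by 5 → 101010011100000 = 21728
(equivalently, 679 × 2^5 = 679 × 32)

21728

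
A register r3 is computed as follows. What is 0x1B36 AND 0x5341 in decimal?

4864

0x1B36 = 001101100110110
0x5341 = 101001101000001
AND → 001001100000000 = 4864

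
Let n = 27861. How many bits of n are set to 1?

27861 = 110110011010101
Count the 1s: 1 + 1 + 1 + 1 + 1 + 1 + 1 + 1 + 1 = 9

9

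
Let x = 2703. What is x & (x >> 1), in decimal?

x = 101010001111 = 2703
x>>1 = 010101000111
AND  = 000000000111 = 7
(x & (x >> 1) has a 1 wherever x has two consecutive 1 bits.)

7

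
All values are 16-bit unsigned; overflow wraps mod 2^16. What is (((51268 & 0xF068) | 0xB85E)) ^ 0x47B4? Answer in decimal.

49130

51268 = 1100100001000100
0xF068 = 1111000001101000
→ & → 1100000001000000 = 49216
0xB85E = 1011100001011110
→ | → 1111100001011110 = 63582
0x47B4 = 0100011110110100
→ ^ → 1011111111101010 = 49130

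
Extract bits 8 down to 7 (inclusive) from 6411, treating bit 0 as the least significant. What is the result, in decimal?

2

v = 1100100001011
Shift right by 7: 110010
Mask low 2 bits: 10 = 2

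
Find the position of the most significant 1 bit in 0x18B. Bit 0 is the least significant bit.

0x18B = 110001011
The topmost 1 is at position 8 (since 2^8 = 256 ≤ 395 < 512).

8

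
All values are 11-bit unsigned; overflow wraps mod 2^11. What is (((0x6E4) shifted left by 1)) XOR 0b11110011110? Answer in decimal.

0x6E4 = 11011100100
→ shifted left by 1 (mod 2^11) → 10111001000 = 1480
0b11110011110 = 11110011110
→ XOR → 01001010110 = 598

598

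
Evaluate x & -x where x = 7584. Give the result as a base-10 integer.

x = 1110110100000 = 7584
-x (two's complement) = …0001001100000
AND   = 0000000100000 = 32
(x & -x isolates the lowest set bit of x.)

32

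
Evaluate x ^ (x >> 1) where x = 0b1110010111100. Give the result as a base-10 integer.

4834

x = 1110010111100 = 7356
x>>1 = 0111001011110
XOR  = 1001011100010 = 4834
(x ^ (x >> 1) gives the standard binary-reflected Gray code of x.)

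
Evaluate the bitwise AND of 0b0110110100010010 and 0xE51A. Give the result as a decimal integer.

a = 0110110100010010
0xE51A = 1110010100011010
AND → 0110010100010010 = 25874

25874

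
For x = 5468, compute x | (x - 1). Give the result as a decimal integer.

x = 1010101011100 = 5468
x - 1 = 1010101011011
OR    = 1010101011111 = 5471
(x | (x - 1) sets all bits below the lowest set bit.)

5471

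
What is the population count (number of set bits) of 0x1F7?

8

0x1F7 = 111110111
Count the 1s: 1 + 1 + 1 + 1 + 1 + 1 + 1 + 1 = 8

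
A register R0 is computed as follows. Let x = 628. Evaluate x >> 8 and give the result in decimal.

628 = 1001110100
shift right by 8 → 0000000010 = 2
(equivalently, floor(628 / 256))

2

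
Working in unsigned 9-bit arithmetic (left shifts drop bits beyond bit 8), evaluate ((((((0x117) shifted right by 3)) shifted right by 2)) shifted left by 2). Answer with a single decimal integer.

0x117 = 100010111
→ shifted right by 3 → 000100010 = 34
→ shifted right by 2 → 000001000 = 8
→ shifted left by 2 (mod 2^9) → 000100000 = 32

32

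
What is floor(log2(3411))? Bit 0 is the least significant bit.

11

3411 = 110101010011
The topmost 1 is at position 11 (since 2^11 = 2048 ≤ 3411 < 4096).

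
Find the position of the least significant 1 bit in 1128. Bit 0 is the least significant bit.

3

1128 = 10001101000
Trailing zeros: 3, so the lowest set bit is bit 3 (value 8).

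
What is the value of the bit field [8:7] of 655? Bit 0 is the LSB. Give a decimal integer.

1

v = 1010001111
Shift right by 7: 101
Mask low 2 bits: 01 = 1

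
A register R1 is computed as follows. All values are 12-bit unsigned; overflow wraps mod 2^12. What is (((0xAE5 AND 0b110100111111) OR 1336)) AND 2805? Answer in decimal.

0xAE5 = 101011100101
0b110100111111 = 110100111111
→ AND → 100000100101 = 2085
1336 = 010100111000
→ OR → 110100111101 = 3389
2805 = 101011110101
→ AND → 100000110101 = 2101

2101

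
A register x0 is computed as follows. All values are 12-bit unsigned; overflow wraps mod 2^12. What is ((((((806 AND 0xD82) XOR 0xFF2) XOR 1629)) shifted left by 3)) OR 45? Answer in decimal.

806 = 001100100110
0xD82 = 110110000010
→ AND → 000100000010 = 258
0xFF2 = 111111110010
→ XOR → 111011110000 = 3824
1629 = 011001011101
→ XOR → 100010101101 = 2221
→ shifted left by 3 (mod 2^12) → 010101101000 = 1384
45 = 000000101101
→ OR → 010101101101 = 1389

1389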